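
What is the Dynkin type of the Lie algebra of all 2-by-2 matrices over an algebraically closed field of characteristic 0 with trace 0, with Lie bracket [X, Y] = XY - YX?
type A_1

This is sl(2), which has dimension 2^2 - 1 = 3 and rank 2 - 1 = 1 (a Cartan subalgebra is the diagonal traceless matrices). In the classification of classical Lie algebras, the special linear algebra sl(n+1) has type A_n; here n = 1, so the Dynkin diagram is a chain of 1 nodes with single edges (A_1). Hence the type is A_1.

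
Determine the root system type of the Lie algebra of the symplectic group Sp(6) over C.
This is sp(6), which has dimension 6(6+1)/2 = 21 and rank 6/2 = 3. In the classification of classical Lie algebras, the symplectic algebra sp(2n) has type C_n; here n = 3, so the Dynkin diagram is a chain of 3 nodes with a double edge at one end; the terminal node there is the unique long simple root (C_3). Hence the type is C_3.

type C_3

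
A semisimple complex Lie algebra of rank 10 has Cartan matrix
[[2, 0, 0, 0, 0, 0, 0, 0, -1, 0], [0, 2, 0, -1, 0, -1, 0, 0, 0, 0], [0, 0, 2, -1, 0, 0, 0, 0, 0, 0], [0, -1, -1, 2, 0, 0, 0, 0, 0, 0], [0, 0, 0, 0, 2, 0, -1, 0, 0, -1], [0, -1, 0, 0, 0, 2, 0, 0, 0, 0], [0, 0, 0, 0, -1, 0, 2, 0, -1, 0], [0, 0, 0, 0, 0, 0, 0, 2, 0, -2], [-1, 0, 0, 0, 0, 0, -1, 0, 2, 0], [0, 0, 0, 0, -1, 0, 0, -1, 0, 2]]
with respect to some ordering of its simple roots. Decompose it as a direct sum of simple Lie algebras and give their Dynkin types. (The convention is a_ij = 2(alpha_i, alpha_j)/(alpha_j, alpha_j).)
The diagram associated to this matrix has two connected components: the simple roots {alpha_2, alpha_3, alpha_4, alpha_6} form a chain of 4 nodes with single edges (A_4), and {alpha_1, alpha_5, alpha_7, alpha_8, alpha_9, alpha_10} form a chain of 6 nodes with a double edge at one end; the terminal node there is the unique long simple root (C_6). A semisimple Lie algebra decomposes uniquely as the direct sum of simple ideals, one per connected component of its Dynkin diagram, so g ≅ A_4 ⊕ C_6 (dimension 24 + 78 = 102).

A4 + C6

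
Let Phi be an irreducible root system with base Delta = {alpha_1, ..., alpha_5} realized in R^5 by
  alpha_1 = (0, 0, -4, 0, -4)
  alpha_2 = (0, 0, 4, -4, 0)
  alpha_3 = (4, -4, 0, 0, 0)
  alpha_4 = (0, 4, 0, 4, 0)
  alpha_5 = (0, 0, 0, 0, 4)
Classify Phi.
Compute the Cartan integers a_ij = 2(alpha_i, alpha_j)/(alpha_j, alpha_j); the resulting 5x5 Cartan matrix is
[[2, -1, 0, 0, -2], [-1, 2, 0, -1, 0], [0, 0, 2, -1, 0], [0, -1, -1, 2, 0], [-1, 0, 0, 0, 2]].
The roots have two lengths (squared-length ratio 2:1); the short ones are alpha_{5}. The associated Dynkin diagram is a chain of 5 nodes with a double edge at one end; the terminal node there is the unique short simple root (B_5), so the type is B_5 (the algebra so(11)).

type B_5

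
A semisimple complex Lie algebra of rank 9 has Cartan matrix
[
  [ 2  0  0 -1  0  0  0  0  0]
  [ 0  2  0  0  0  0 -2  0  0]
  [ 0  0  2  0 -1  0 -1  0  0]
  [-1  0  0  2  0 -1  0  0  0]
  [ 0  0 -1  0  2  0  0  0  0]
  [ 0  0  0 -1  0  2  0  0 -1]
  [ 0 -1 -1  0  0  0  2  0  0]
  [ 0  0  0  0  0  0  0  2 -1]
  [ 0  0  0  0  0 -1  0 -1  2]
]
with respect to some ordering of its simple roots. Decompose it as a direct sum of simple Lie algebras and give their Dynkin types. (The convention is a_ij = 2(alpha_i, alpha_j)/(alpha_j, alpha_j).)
The diagram associated to this matrix has two connected components: the simple roots {alpha_1, alpha_4, alpha_6, alpha_8, alpha_9} form a chain of 5 nodes with single edges (A_5), and {alpha_2, alpha_3, alpha_5, alpha_7} form a chain of 4 nodes with a double edge at one end; the terminal node there is the unique long simple root (C_4). A semisimple Lie algebra decomposes uniquely as the direct sum of simple ideals, one per connected component of its Dynkin diagram, so g ≅ A_5 ⊕ C_4 (dimension 35 + 36 = 71).

A5 + C4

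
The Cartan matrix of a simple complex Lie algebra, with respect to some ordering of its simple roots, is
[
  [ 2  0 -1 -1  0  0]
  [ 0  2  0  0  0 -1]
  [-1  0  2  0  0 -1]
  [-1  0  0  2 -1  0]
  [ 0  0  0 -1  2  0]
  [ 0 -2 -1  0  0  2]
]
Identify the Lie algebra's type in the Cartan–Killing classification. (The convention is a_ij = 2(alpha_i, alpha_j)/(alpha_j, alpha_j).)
The matrix has rank 6 with 2's on the diagonal. Reading the off-diagonal entries as Dynkin edges (a single edge where a_ij = a_ji = -1; a double or triple edge where a_ij * a_ji = 2 or 3), the diagram is a chain of 6 nodes with a double edge at one end; the terminal node there is the unique short simple root (B_6). One simple-root ordering that puts it in standard form is (alpha_5, alpha_4, alpha_1, alpha_3, alpha_6, alpha_2). So the algebra is type B_6, i.e. so(13).

B_6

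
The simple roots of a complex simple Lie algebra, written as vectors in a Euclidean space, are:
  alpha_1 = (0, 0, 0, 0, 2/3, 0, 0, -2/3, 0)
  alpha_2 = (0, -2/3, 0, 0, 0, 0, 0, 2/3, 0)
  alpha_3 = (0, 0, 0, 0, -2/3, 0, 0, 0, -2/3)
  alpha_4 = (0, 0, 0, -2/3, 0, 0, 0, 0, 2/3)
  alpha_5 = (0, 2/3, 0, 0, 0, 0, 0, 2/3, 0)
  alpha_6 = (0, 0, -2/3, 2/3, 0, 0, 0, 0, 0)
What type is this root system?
Compute the Cartan integers a_ij = 2(alpha_i, alpha_j)/(alpha_j, alpha_j); the resulting 6x6 Cartan matrix is
[[2, -1, -1, 0, -1, 0], [-1, 2, 0, 0, 0, 0], [-1, 0, 2, -1, 0, 0], [0, 0, -1, 2, 0, -1], [-1, 0, 0, 0, 2, 0], [0, 0, 0, -1, 0, 2]].
All simple roots have the same length, so the diagram is simply laced. The associated Dynkin diagram is a chain of 4 nodes with a fork of two nodes at one end (D_6), so the type is D_6 (the algebra so(12)).

type D_6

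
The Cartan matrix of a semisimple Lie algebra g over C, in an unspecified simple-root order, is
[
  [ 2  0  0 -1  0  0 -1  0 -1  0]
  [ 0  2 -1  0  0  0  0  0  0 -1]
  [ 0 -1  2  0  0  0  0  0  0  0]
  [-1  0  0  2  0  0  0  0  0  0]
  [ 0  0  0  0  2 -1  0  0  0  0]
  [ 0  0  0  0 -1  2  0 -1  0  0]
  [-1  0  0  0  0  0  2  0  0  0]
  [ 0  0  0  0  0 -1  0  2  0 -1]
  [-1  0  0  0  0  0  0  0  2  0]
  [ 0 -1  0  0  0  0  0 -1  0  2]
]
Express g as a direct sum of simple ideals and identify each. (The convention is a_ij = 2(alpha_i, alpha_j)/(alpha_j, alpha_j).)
A6 + D4

The diagram associated to this matrix has two connected components: the simple roots {alpha_2, alpha_3, alpha_5, alpha_6, alpha_8, alpha_10} form a chain of 6 nodes with single edges (A_6), and {alpha_1, alpha_4, alpha_7, alpha_9} form a chain of 2 nodes with a fork of two nodes at one end (D_4). A semisimple Lie algebra decomposes uniquely as the direct sum of simple ideals, one per connected component of its Dynkin diagram, so g ≅ A_6 ⊕ D_4 (dimension 48 + 28 = 76).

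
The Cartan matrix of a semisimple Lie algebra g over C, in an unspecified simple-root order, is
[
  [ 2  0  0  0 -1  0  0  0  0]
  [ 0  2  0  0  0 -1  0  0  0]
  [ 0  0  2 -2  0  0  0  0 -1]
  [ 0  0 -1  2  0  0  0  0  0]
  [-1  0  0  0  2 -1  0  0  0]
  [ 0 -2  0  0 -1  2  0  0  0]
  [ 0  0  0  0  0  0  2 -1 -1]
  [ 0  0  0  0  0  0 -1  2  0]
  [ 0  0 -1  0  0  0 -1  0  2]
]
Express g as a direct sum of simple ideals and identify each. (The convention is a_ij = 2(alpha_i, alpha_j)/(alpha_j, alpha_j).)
B_4 (so(9)) ⊕ B_5 (so(11))

The diagram associated to this matrix has two connected components: the simple roots {alpha_1, alpha_2, alpha_5, alpha_6} form a chain of 4 nodes with a double edge at one end; the terminal node there is the unique short simple root (B_4), and {alpha_3, alpha_4, alpha_7, alpha_8, alpha_9} form a chain of 5 nodes with a double edge at one end; the terminal node there is the unique short simple root (B_5). A semisimple Lie algebra decomposes uniquely as the direct sum of simple ideals, one per connected component of its Dynkin diagram, so g ≅ B_4 ⊕ B_5 (dimension 36 + 55 = 91).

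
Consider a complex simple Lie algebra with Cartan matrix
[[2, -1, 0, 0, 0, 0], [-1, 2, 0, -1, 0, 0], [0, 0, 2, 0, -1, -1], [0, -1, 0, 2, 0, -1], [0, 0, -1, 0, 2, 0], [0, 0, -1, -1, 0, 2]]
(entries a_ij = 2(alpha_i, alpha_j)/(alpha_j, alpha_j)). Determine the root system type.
The matrix has rank 6 with 2's on the diagonal. Reading the off-diagonal entries as Dynkin edges (a single edge where a_ij = a_ji = -1; a double or triple edge where a_ij * a_ji = 2 or 3), the diagram is a chain of 6 nodes with single edges (A_6). One simple-root ordering that puts it in standard form is (alpha_5, alpha_3, alpha_6, alpha_4, alpha_2, alpha_1). So the algebra is type A_6, i.e. sl(7).

A_6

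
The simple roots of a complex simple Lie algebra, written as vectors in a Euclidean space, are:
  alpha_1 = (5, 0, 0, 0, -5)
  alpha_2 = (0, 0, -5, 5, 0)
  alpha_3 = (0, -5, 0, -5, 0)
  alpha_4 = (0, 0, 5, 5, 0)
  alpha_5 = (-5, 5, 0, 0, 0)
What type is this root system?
Compute the Cartan integers a_ij = 2(alpha_i, alpha_j)/(alpha_j, alpha_j); the resulting 5x5 Cartan matrix is
[[2, 0, 0, 0, -1], [0, 2, -1, 0, 0], [0, -1, 2, -1, -1], [0, 0, -1, 2, 0], [-1, 0, -1, 0, 2]].
All simple roots have the same length, so the diagram is simply laced. The associated Dynkin diagram is a chain of 3 nodes with a fork of two nodes at one end (D_5), so the type is D_5 (the algebra so(10)).

D_5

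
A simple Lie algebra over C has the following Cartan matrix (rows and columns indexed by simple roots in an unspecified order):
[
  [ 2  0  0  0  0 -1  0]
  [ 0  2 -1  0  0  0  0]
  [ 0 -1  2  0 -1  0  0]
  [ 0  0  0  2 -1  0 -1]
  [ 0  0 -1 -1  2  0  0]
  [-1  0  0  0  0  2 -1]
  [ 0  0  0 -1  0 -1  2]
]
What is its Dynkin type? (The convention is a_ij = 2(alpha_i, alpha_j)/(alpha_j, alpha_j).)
type A_7

The matrix has rank 7 with 2's on the diagonal. Reading the off-diagonal entries as Dynkin edges (a single edge where a_ij = a_ji = -1; a double or triple edge where a_ij * a_ji = 2 or 3), the diagram is a chain of 7 nodes with single edges (A_7). One simple-root ordering that puts it in standard form is (alpha_2, alpha_3, alpha_5, alpha_4, alpha_7, alpha_6, alpha_1). So the algebra is type A_7, i.e. sl(8).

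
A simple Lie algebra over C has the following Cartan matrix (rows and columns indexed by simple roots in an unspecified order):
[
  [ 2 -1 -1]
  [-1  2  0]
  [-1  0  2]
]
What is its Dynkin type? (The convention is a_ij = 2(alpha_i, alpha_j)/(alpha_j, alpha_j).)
The matrix has rank 3 with 2's on the diagonal. Reading the off-diagonal entries as Dynkin edges (a single edge where a_ij = a_ji = -1; a double or triple edge where a_ij * a_ji = 2 or 3), the diagram is a chain of 3 nodes with single edges (A_3). One simple-root ordering that puts it in standard form is (alpha_2, alpha_1, alpha_3). So the algebra is type A_3, i.e. sl(4).

A_3 (sl(4))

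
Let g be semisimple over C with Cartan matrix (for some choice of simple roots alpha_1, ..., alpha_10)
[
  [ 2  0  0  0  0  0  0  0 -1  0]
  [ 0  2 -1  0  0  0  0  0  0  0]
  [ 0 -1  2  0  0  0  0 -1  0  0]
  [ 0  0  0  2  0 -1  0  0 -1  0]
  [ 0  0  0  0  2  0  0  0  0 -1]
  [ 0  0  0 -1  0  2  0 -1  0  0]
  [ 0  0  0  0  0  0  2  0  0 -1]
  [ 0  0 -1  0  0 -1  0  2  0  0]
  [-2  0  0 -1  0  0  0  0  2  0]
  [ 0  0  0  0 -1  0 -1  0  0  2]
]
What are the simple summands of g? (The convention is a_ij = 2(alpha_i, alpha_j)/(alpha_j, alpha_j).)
The diagram associated to this matrix has two connected components: the simple roots {alpha_5, alpha_7, alpha_10} form a chain of 3 nodes with single edges (A_3), and {alpha_1, alpha_2, alpha_3, alpha_4, alpha_6, alpha_8, alpha_9} form a chain of 7 nodes with a double edge at one end; the terminal node there is the unique short simple root (B_7). A semisimple Lie algebra decomposes uniquely as the direct sum of simple ideals, one per connected component of its Dynkin diagram, so g ≅ A_3 ⊕ B_7 (dimension 15 + 105 = 120).

A3 + B7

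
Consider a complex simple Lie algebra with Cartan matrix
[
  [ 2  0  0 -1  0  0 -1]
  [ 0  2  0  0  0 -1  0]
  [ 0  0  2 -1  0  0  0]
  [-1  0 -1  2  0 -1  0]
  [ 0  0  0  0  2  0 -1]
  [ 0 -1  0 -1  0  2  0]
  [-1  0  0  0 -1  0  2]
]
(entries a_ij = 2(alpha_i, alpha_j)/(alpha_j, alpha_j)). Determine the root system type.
The matrix has rank 7 with 2's on the diagonal. Reading the off-diagonal entries as Dynkin edges (a single edge where a_ij = a_ji = -1; a double or triple edge where a_ij * a_ji = 2 or 3), the diagram is a chain of 6 nodes with one extra node attached to the third node from one end (E_7). One simple-root ordering that puts it in standard form is (alpha_2, alpha_3, alpha_6, alpha_4, alpha_1, alpha_7, alpha_5). So the algebra is type E_7.

E_7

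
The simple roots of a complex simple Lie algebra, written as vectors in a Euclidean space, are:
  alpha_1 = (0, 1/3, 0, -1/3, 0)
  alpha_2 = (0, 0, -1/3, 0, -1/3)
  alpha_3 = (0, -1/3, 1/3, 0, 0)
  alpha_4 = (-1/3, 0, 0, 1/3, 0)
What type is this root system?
Compute the Cartan integers a_ij = 2(alpha_i, alpha_j)/(alpha_j, alpha_j); the resulting 4x4 Cartan matrix is
[[2, 0, -1, -1], [0, 2, -1, 0], [-1, -1, 2, 0], [-1, 0, 0, 2]].
All simple roots have the same length, so the diagram is simply laced. The associated Dynkin diagram is a chain of 4 nodes with single edges (A_4), so the type is A_4 (the algebra sl(5)).

A_4 (sl(5))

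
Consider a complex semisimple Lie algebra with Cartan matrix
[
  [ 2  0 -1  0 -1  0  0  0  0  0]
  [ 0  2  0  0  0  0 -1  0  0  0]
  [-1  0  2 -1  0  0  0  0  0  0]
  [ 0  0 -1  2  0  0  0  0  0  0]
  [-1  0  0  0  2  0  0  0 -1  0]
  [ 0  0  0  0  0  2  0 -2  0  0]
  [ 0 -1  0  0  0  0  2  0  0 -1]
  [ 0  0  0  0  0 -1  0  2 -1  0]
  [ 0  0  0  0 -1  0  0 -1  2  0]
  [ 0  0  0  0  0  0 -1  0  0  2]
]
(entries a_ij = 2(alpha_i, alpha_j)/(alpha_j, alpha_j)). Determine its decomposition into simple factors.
The diagram associated to this matrix has two connected components: the simple roots {alpha_2, alpha_7, alpha_10} form a chain of 3 nodes with single edges (A_3), and {alpha_1, alpha_3, alpha_4, alpha_5, alpha_6, alpha_8, alpha_9} form a chain of 7 nodes with a double edge at one end; the terminal node there is the unique long simple root (C_7). A semisimple Lie algebra decomposes uniquely as the direct sum of simple ideals, one per connected component of its Dynkin diagram, so g ≅ A_3 ⊕ C_7 (dimension 15 + 105 = 120).

A_3 + C_7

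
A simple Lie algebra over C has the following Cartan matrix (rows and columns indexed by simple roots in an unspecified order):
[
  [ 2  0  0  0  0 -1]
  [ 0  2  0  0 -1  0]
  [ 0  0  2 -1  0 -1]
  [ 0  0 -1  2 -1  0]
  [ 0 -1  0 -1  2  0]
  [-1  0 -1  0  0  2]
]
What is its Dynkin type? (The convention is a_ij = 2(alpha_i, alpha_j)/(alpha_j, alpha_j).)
A_6

The matrix has rank 6 with 2's on the diagonal. Reading the off-diagonal entries as Dynkin edges (a single edge where a_ij = a_ji = -1; a double or triple edge where a_ij * a_ji = 2 or 3), the diagram is a chain of 6 nodes with single edges (A_6). One simple-root ordering that puts it in standard form is (alpha_2, alpha_5, alpha_4, alpha_3, alpha_6, alpha_1). So the algebra is type A_6, i.e. sl(7).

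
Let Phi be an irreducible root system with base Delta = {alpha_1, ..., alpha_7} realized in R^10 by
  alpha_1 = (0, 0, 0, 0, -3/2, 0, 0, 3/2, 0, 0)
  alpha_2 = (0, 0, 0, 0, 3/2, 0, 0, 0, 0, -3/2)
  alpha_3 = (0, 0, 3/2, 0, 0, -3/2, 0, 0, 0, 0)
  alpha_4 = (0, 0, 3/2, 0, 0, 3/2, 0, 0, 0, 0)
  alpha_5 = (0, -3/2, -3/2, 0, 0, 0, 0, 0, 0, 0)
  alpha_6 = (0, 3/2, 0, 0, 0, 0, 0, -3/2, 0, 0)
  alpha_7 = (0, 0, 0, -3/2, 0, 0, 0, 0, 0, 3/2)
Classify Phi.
Compute the Cartan integers a_ij = 2(alpha_i, alpha_j)/(alpha_j, alpha_j); the resulting 7x7 Cartan matrix is
[[2, -1, 0, 0, 0, -1, 0], [-1, 2, 0, 0, 0, 0, -1], [0, 0, 2, 0, -1, 0, 0], [0, 0, 0, 2, -1, 0, 0], [0, 0, -1, -1, 2, -1, 0], [-1, 0, 0, 0, -1, 2, 0], [0, -1, 0, 0, 0, 0, 2]].
All simple roots have the same length, so the diagram is simply laced. The associated Dynkin diagram is a chain of 5 nodes with a fork of two nodes at one end (D_7), so the type is D_7 (the algebra so(14)).

D_7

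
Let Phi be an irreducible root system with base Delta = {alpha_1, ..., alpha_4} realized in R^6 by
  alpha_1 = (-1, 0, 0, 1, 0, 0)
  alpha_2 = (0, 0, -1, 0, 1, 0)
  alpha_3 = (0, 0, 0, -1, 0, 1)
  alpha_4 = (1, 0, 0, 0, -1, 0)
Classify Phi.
A4

Compute the Cartan integers a_ij = 2(alpha_i, alpha_j)/(alpha_j, alpha_j); the resulting 4x4 Cartan matrix is
[[2, 0, -1, -1], [0, 2, 0, -1], [-1, 0, 2, 0], [-1, -1, 0, 2]].
All simple roots have the same length, so the diagram is simply laced. The associated Dynkin diagram is a chain of 4 nodes with single edges (A_4), so the type is A_4 (the algebra sl(5)).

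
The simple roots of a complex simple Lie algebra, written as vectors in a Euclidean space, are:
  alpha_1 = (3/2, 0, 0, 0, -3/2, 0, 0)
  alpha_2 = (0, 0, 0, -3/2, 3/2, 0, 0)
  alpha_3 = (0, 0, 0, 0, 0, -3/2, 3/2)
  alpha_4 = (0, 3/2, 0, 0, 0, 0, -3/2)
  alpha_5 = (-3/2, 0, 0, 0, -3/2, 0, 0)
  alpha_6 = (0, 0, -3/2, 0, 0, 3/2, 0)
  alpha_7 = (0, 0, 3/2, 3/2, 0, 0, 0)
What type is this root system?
Compute the Cartan integers a_ij = 2(alpha_i, alpha_j)/(alpha_j, alpha_j); the resulting 7x7 Cartan matrix is
[[2, -1, 0, 0, 0, 0, 0], [-1, 2, 0, 0, -1, 0, -1], [0, 0, 2, -1, 0, -1, 0], [0, 0, -1, 2, 0, 0, 0], [0, -1, 0, 0, 2, 0, 0], [0, 0, -1, 0, 0, 2, -1], [0, -1, 0, 0, 0, -1, 2]].
All simple roots have the same length, so the diagram is simply laced. The associated Dynkin diagram is a chain of 5 nodes with a fork of two nodes at one end (D_7), so the type is D_7 (the algebra so(14)).

type D_7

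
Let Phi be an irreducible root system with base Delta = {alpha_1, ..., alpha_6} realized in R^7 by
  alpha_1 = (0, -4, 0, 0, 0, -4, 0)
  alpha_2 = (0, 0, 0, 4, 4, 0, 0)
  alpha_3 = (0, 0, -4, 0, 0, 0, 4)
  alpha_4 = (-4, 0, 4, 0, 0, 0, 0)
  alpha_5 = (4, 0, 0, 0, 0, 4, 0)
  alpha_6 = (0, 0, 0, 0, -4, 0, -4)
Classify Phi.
A_6 (sl(7))

Compute the Cartan integers a_ij = 2(alpha_i, alpha_j)/(alpha_j, alpha_j); the resulting 6x6 Cartan matrix is
[[2, 0, 0, 0, -1, 0], [0, 2, 0, 0, 0, -1], [0, 0, 2, -1, 0, -1], [0, 0, -1, 2, -1, 0], [-1, 0, 0, -1, 2, 0], [0, -1, -1, 0, 0, 2]].
All simple roots have the same length, so the diagram is simply laced. The associated Dynkin diagram is a chain of 6 nodes with single edges (A_6), so the type is A_6 (the algebra sl(7)).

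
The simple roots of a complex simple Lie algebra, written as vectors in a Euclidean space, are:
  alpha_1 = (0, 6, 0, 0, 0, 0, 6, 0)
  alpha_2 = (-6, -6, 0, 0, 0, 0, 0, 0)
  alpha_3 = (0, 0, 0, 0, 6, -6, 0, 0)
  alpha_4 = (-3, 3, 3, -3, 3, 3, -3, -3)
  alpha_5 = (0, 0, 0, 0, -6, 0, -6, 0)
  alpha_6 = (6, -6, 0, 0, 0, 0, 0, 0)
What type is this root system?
E6

Compute the Cartan integers a_ij = 2(alpha_i, alpha_j)/(alpha_j, alpha_j); the resulting 6x6 Cartan matrix is
[[2, -1, 0, 0, -1, -1], [-1, 2, 0, 0, 0, 0], [0, 0, 2, 0, -1, 0], [0, 0, 0, 2, 0, -1], [-1, 0, -1, 0, 2, 0], [-1, 0, 0, -1, 0, 2]].
All simple roots have the same length, so the diagram is simply laced. The associated Dynkin diagram is a chain of 5 nodes with one extra node attached to the third node from one end (E_6), so the type is E_6.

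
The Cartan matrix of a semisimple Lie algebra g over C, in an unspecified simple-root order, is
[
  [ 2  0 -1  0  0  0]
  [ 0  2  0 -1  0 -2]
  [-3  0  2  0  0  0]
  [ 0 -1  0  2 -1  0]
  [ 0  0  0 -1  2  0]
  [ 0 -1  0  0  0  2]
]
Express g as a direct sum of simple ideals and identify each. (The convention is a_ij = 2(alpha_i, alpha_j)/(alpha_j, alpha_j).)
B_4 + G_2

The diagram associated to this matrix has two connected components: the simple roots {alpha_2, alpha_4, alpha_5, alpha_6} form a chain of 4 nodes with a double edge at one end; the terminal node there is the unique short simple root (B_4), and {alpha_1, alpha_3} form two nodes joined by a triple edge (G_2). A semisimple Lie algebra decomposes uniquely as the direct sum of simple ideals, one per connected component of its Dynkin diagram, so g ≅ B_4 ⊕ G_2 (dimension 36 + 14 = 50).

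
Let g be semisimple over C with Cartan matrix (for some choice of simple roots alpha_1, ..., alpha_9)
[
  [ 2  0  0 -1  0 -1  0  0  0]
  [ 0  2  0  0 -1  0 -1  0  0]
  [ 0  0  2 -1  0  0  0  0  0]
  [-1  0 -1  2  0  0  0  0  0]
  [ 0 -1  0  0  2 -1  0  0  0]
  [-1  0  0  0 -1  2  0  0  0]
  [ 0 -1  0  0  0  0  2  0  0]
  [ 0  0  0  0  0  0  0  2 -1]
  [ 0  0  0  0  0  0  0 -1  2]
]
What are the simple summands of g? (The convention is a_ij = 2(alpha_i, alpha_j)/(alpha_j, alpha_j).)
The diagram associated to this matrix has two connected components: the simple roots {alpha_8, alpha_9} form a chain of 2 nodes with single edges (A_2), and {alpha_1, alpha_2, alpha_3, alpha_4, alpha_5, alpha_6, alpha_7} form a chain of 7 nodes with single edges (A_7). A semisimple Lie algebra decomposes uniquely as the direct sum of simple ideals, one per connected component of its Dynkin diagram, so g ≅ A_2 ⊕ A_7 (dimension 8 + 63 = 71).

A_2 (sl(3)) + A_7 (sl(8))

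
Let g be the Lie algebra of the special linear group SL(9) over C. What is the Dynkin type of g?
type A_8

This is sl(9), which has dimension 9^2 - 1 = 80 and rank 9 - 1 = 8 (a Cartan subalgebra is the diagonal traceless matrices). In the classification of classical Lie algebras, the special linear algebra sl(n+1) has type A_n; here n = 8, so the Dynkin diagram is a chain of 8 nodes with single edges (A_8). Hence the type is A_8.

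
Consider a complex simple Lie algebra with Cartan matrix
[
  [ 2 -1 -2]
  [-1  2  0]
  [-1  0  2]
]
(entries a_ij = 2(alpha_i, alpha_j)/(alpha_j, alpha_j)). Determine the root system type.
B3

The matrix has rank 3 with 2's on the diagonal. Reading the off-diagonal entries as Dynkin edges (a single edge where a_ij = a_ji = -1; a double or triple edge where a_ij * a_ji = 2 or 3), the diagram is a chain of 3 nodes with a double edge at one end; the terminal node there is the unique short simple root (B_3). One simple-root ordering that puts it in standard form is (alpha_2, alpha_1, alpha_3). So the algebra is type B_3, i.e. so(7).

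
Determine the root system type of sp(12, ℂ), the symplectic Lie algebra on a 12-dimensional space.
C6

This is sp(12), which has dimension 12(12+1)/2 = 78 and rank 12/2 = 6. In the classification of classical Lie algebras, the symplectic algebra sp(2n) has type C_n; here n = 6, so the Dynkin diagram is a chain of 6 nodes with a double edge at one end; the terminal node there is the unique long simple root (C_6). Hence the type is C_6.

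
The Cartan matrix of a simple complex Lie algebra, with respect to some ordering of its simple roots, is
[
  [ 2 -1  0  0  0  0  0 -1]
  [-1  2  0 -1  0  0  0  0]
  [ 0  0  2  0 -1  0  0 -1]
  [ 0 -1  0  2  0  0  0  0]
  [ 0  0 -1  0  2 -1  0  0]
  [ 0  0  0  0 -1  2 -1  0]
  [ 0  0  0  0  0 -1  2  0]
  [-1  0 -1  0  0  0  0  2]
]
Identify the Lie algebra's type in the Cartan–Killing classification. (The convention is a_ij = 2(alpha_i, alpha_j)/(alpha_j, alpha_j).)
A_8

The matrix has rank 8 with 2's on the diagonal. Reading the off-diagonal entries as Dynkin edges (a single edge where a_ij = a_ji = -1; a double or triple edge where a_ij * a_ji = 2 or 3), the diagram is a chain of 8 nodes with single edges (A_8). One simple-root ordering that puts it in standard form is (alpha_7, alpha_6, alpha_5, alpha_3, alpha_8, alpha_1, alpha_2, alpha_4). So the algebra is type A_8, i.e. sl(9).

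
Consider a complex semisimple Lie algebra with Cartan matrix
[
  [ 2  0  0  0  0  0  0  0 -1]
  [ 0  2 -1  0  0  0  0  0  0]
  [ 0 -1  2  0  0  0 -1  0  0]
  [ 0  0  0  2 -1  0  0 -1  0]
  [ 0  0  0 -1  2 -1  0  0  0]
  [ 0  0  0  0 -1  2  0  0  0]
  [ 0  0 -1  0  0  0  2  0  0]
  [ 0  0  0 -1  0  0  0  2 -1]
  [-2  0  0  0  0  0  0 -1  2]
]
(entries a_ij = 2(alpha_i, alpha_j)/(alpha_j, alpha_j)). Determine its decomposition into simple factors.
The diagram associated to this matrix has two connected components: the simple roots {alpha_2, alpha_3, alpha_7} form a chain of 3 nodes with single edges (A_3), and {alpha_1, alpha_4, alpha_5, alpha_6, alpha_8, alpha_9} form a chain of 6 nodes with a double edge at one end; the terminal node there is the unique short simple root (B_6). A semisimple Lie algebra decomposes uniquely as the direct sum of simple ideals, one per connected component of its Dynkin diagram, so g ≅ A_3 ⊕ B_6 (dimension 15 + 78 = 93).

A3 + B6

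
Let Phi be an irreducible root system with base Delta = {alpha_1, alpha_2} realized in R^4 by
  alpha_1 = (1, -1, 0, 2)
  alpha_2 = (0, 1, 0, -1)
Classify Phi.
G_2

Compute the Cartan integers a_ij = 2(alpha_i, alpha_j)/(alpha_j, alpha_j); the resulting 2x2 Cartan matrix is
[[2, -3], [-1, 2]].
The roots have two lengths (squared-length ratio 3:1); the short ones are alpha_{2}. The associated Dynkin diagram is two nodes joined by a triple edge (G_2), so the type is G_2.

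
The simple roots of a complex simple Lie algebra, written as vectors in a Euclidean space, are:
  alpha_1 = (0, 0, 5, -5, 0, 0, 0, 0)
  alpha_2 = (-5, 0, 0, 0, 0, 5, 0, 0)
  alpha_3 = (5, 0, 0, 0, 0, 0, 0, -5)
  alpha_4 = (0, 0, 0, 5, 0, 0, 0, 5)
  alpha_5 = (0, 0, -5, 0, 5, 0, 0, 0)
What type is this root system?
Compute the Cartan integers a_ij = 2(alpha_i, alpha_j)/(alpha_j, alpha_j); the resulting 5x5 Cartan matrix is
[[2, 0, 0, -1, -1], [0, 2, -1, 0, 0], [0, -1, 2, -1, 0], [-1, 0, -1, 2, 0], [-1, 0, 0, 0, 2]].
All simple roots have the same length, so the diagram is simply laced. The associated Dynkin diagram is a chain of 5 nodes with single edges (A_5), so the type is A_5 (the algebra sl(6)).

A_5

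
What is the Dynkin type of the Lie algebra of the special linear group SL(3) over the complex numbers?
This is sl(3), which has dimension 3^2 - 1 = 8 and rank 3 - 1 = 2 (a Cartan subalgebra is the diagonal traceless matrices). In the classification of classical Lie algebras, the special linear algebra sl(n+1) has type A_n; here n = 2, so the Dynkin diagram is a chain of 2 nodes with single edges (A_2). Hence the type is A_2.

A_2 (sl(3))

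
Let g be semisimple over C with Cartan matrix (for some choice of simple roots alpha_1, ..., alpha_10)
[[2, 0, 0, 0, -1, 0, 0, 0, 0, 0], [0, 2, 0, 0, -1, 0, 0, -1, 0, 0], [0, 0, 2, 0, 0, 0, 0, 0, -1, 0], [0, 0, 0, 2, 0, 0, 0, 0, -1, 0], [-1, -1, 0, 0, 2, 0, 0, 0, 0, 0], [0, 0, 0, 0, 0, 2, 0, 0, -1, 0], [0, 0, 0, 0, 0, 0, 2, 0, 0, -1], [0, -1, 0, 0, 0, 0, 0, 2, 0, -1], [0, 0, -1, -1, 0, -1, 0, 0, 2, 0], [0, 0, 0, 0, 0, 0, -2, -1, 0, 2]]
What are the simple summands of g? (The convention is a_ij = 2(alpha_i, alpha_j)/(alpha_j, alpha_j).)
B6 + D4

The diagram associated to this matrix has two connected components: the simple roots {alpha_1, alpha_2, alpha_5, alpha_7, alpha_8, alpha_10} form a chain of 6 nodes with a double edge at one end; the terminal node there is the unique short simple root (B_6), and {alpha_3, alpha_4, alpha_6, alpha_9} form a chain of 2 nodes with a fork of two nodes at one end (D_4). A semisimple Lie algebra decomposes uniquely as the direct sum of simple ideals, one per connected component of its Dynkin diagram, so g ≅ B_6 ⊕ D_4 (dimension 78 + 28 = 106).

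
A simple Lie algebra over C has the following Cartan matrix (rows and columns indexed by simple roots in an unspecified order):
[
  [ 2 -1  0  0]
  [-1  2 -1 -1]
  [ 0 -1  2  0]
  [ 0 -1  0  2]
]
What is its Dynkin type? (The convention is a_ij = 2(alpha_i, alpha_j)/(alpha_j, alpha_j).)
D_4 (so(8))

The matrix has rank 4 with 2's on the diagonal. Reading the off-diagonal entries as Dynkin edges (a single edge where a_ij = a_ji = -1; a double or triple edge where a_ij * a_ji = 2 or 3), the diagram is a chain of 2 nodes with a fork of two nodes at one end (D_4). One simple-root ordering that puts it in standard form is (alpha_1, alpha_2, alpha_4, alpha_3). So the algebra is type D_4, i.e. so(8).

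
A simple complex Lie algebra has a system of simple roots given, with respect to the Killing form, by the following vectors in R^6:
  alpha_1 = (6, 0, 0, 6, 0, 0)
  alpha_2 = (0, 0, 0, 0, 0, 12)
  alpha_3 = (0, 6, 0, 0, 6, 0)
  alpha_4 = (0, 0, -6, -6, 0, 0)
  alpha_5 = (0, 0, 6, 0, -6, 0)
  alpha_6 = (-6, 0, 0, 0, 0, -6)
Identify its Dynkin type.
Compute the Cartan integers a_ij = 2(alpha_i, alpha_j)/(alpha_j, alpha_j); the resulting 6x6 Cartan matrix is
[[2, 0, 0, -1, 0, -1], [0, 2, 0, 0, 0, -2], [0, 0, 2, 0, -1, 0], [-1, 0, 0, 2, -1, 0], [0, 0, -1, -1, 2, 0], [-1, -1, 0, 0, 0, 2]].
The roots have two lengths (squared-length ratio 2:1); the short ones are alpha_{1,3,4,5,6}. The associated Dynkin diagram is a chain of 6 nodes with a double edge at one end; the terminal node there is the unique long simple root (C_6), so the type is C_6 (the algebra sp(12)).

C6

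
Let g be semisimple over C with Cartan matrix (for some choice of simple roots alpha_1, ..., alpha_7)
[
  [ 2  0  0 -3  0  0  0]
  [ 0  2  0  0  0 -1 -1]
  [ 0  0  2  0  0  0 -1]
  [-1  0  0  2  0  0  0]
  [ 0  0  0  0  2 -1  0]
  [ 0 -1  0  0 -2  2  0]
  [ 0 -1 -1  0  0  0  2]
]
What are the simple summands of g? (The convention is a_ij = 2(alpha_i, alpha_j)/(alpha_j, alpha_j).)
type B_5 ⊕ type G_2

The diagram associated to this matrix has two connected components: the simple roots {alpha_2, alpha_3, alpha_5, alpha_6, alpha_7} form a chain of 5 nodes with a double edge at one end; the terminal node there is the unique short simple root (B_5), and {alpha_1, alpha_4} form two nodes joined by a triple edge (G_2). A semisimple Lie algebra decomposes uniquely as the direct sum of simple ideals, one per connected component of its Dynkin diagram, so g ≅ B_5 ⊕ G_2 (dimension 55 + 14 = 69).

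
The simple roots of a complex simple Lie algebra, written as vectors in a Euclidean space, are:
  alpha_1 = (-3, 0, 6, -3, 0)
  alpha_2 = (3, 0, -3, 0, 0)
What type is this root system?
Compute the Cartan integers a_ij = 2(alpha_i, alpha_j)/(alpha_j, alpha_j); the resulting 2x2 Cartan matrix is
[[2, -3], [-1, 2]].
The roots have two lengths (squared-length ratio 3:1); the short ones are alpha_{2}. The associated Dynkin diagram is two nodes joined by a triple edge (G_2), so the type is G_2.

type G_2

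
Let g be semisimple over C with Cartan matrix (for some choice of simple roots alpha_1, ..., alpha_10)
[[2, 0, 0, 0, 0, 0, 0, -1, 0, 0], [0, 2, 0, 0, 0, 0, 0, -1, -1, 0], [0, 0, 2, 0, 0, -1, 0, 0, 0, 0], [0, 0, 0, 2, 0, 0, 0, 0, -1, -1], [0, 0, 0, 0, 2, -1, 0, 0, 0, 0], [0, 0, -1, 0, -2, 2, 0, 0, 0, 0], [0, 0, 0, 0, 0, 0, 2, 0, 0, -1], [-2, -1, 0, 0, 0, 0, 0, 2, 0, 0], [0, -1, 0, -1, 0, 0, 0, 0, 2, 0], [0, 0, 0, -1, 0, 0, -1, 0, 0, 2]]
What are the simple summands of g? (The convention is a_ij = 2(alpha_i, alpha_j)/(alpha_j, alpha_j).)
B_3 ⊕ B_7

The diagram associated to this matrix has two connected components: the simple roots {alpha_3, alpha_5, alpha_6} form a chain of 3 nodes with a double edge at one end; the terminal node there is the unique short simple root (B_3), and {alpha_1, alpha_2, alpha_4, alpha_7, alpha_8, alpha_9, alpha_10} form a chain of 7 nodes with a double edge at one end; the terminal node there is the unique short simple root (B_7). A semisimple Lie algebra decomposes uniquely as the direct sum of simple ideals, one per connected component of its Dynkin diagram, so g ≅ B_3 ⊕ B_7 (dimension 21 + 105 = 126).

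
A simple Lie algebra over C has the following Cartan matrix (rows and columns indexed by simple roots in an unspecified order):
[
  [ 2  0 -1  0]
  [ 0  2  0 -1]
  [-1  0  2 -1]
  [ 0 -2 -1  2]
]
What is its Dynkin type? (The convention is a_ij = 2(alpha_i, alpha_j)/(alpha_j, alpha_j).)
type B_4

The matrix has rank 4 with 2's on the diagonal. Reading the off-diagonal entries as Dynkin edges (a single edge where a_ij = a_ji = -1; a double or triple edge where a_ij * a_ji = 2 or 3), the diagram is a chain of 4 nodes with a double edge at one end; the terminal node there is the unique short simple root (B_4). One simple-root ordering that puts it in standard form is (alpha_1, alpha_3, alpha_4, alpha_2). So the algebra is type B_4, i.e. so(9).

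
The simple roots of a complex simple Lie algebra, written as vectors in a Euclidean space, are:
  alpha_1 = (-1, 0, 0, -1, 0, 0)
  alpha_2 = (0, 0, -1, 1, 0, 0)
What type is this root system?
Compute the Cartan integers a_ij = 2(alpha_i, alpha_j)/(alpha_j, alpha_j); the resulting 2x2 Cartan matrix is
[[2, -1], [-1, 2]].
All simple roots have the same length, so the diagram is simply laced. The associated Dynkin diagram is a chain of 2 nodes with single edges (A_2), so the type is A_2 (the algebra sl(3)).

A_2 (sl(3))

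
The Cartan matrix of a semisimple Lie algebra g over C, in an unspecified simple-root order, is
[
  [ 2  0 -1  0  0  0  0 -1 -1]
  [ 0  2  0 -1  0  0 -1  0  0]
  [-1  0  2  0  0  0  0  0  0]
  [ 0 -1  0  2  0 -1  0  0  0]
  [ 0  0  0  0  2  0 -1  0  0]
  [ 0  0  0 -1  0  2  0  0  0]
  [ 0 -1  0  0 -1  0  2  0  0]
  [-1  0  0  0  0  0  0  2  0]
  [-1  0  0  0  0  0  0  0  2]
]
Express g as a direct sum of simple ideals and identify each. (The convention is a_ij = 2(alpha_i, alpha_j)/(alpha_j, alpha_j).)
A5 + D4

The diagram associated to this matrix has two connected components: the simple roots {alpha_2, alpha_4, alpha_5, alpha_6, alpha_7} form a chain of 5 nodes with single edges (A_5), and {alpha_1, alpha_3, alpha_8, alpha_9} form a chain of 2 nodes with a fork of two nodes at one end (D_4). A semisimple Lie algebra decomposes uniquely as the direct sum of simple ideals, one per connected component of its Dynkin diagram, so g ≅ A_5 ⊕ D_4 (dimension 35 + 28 = 63).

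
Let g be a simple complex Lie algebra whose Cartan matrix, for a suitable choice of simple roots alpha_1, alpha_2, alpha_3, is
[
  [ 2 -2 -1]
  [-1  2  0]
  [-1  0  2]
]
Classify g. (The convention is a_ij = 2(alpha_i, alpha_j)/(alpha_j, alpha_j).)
B_3

The matrix has rank 3 with 2's on the diagonal. Reading the off-diagonal entries as Dynkin edges (a single edge where a_ij = a_ji = -1; a double or triple edge where a_ij * a_ji = 2 or 3), the diagram is a chain of 3 nodes with a double edge at one end; the terminal node there is the unique short simple root (B_3). One simple-root ordering that puts it in standard form is (alpha_3, alpha_1, alpha_2). So the algebra is type B_3, i.e. so(7).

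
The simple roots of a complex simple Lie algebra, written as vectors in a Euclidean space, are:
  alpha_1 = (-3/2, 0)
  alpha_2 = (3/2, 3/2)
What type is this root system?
type B_2

Compute the Cartan integers a_ij = 2(alpha_i, alpha_j)/(alpha_j, alpha_j); the resulting 2x2 Cartan matrix is
[[2, -1], [-2, 2]].
The roots have two lengths (squared-length ratio 2:1); the short ones are alpha_{1}. The associated Dynkin diagram is a chain of 2 nodes with a double edge at one end; the terminal node there is the unique short simple root (B_2), so the type is B_2 (the algebra so(5)).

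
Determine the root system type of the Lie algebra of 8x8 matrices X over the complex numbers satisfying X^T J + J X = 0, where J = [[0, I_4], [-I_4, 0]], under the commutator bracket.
C_4 (sp(8))

This is sp(8), which has dimension 8(8+1)/2 = 36 and rank 8/2 = 4. In the classification of classical Lie algebras, the symplectic algebra sp(2n) has type C_n; here n = 4, so the Dynkin diagram is a chain of 4 nodes with a double edge at one end; the terminal node there is the unique long simple root (C_4). Hence the type is C_4.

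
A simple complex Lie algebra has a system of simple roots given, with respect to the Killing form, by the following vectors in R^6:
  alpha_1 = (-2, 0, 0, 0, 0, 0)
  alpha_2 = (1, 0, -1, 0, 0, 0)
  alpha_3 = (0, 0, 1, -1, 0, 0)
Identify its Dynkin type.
Compute the Cartan integers a_ij = 2(alpha_i, alpha_j)/(alpha_j, alpha_j); the resulting 3x3 Cartan matrix is
[[2, -2, 0], [-1, 2, -1], [0, -1, 2]].
The roots have two lengths (squared-length ratio 2:1); the short ones are alpha_{2,3}. The associated Dynkin diagram is a chain of 3 nodes with a double edge at one end; the terminal node there is the unique long simple root (C_3), so the type is C_3 (the algebra sp(6)).

C_3 (sp(6))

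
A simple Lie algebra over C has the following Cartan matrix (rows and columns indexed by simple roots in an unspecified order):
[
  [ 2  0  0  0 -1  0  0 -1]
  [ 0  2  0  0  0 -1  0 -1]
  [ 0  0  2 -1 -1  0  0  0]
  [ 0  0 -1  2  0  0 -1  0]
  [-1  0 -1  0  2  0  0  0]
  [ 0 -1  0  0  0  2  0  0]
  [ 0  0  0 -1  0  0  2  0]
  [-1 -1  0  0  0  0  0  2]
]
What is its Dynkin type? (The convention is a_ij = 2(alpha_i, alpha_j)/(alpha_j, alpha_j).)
The matrix has rank 8 with 2's on the diagonal. Reading the off-diagonal entries as Dynkin edges (a single edge where a_ij = a_ji = -1; a double or triple edge where a_ij * a_ji = 2 or 3), the diagram is a chain of 8 nodes with single edges (A_8). One simple-root ordering that puts it in standard form is (alpha_6, alpha_2, alpha_8, alpha_1, alpha_5, alpha_3, alpha_4, alpha_7). So the algebra is type A_8, i.e. sl(9).

A8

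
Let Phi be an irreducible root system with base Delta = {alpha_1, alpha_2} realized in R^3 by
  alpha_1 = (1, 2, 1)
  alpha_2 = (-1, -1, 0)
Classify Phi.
Compute the Cartan integers a_ij = 2(alpha_i, alpha_j)/(alpha_j, alpha_j); the resulting 2x2 Cartan matrix is
[[2, -3], [-1, 2]].
The roots have two lengths (squared-length ratio 3:1); the short ones are alpha_{2}. The associated Dynkin diagram is two nodes joined by a triple edge (G_2), so the type is G_2.

G_2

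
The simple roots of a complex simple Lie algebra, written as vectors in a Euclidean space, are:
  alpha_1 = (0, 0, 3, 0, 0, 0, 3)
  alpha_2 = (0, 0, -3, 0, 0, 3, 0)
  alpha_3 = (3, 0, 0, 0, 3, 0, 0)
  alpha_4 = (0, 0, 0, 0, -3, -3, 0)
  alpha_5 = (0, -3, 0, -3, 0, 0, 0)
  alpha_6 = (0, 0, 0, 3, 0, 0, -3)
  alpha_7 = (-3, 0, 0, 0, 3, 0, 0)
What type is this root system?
Compute the Cartan integers a_ij = 2(alpha_i, alpha_j)/(alpha_j, alpha_j); the resulting 7x7 Cartan matrix is
[[2, -1, 0, 0, 0, -1, 0], [-1, 2, 0, -1, 0, 0, 0], [0, 0, 2, -1, 0, 0, 0], [0, -1, -1, 2, 0, 0, -1], [0, 0, 0, 0, 2, -1, 0], [-1, 0, 0, 0, -1, 2, 0], [0, 0, 0, -1, 0, 0, 2]].
All simple roots have the same length, so the diagram is simply laced. The associated Dynkin diagram is a chain of 5 nodes with a fork of two nodes at one end (D_7), so the type is D_7 (the algebra so(14)).

type D_7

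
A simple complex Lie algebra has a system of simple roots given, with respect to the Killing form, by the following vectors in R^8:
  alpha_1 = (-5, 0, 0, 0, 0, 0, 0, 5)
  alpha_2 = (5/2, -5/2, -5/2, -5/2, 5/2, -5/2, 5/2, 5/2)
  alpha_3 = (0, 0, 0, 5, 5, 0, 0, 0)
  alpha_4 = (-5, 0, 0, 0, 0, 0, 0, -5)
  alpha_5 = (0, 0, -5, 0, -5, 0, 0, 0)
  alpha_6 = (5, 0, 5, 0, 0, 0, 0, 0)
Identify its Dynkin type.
type E_6

Compute the Cartan integers a_ij = 2(alpha_i, alpha_j)/(alpha_j, alpha_j); the resulting 6x6 Cartan matrix is
[[2, 0, 0, 0, 0, -1], [0, 2, 0, -1, 0, 0], [0, 0, 2, 0, -1, 0], [0, -1, 0, 2, 0, -1], [0, 0, -1, 0, 2, -1], [-1, 0, 0, -1, -1, 2]].
All simple roots have the same length, so the diagram is simply laced. The associated Dynkin diagram is a chain of 5 nodes with one extra node attached to the third node from one end (E_6), so the type is E_6.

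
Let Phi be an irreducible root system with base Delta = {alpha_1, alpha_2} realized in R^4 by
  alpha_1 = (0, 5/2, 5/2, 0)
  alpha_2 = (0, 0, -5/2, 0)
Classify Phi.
Compute the Cartan integers a_ij = 2(alpha_i, alpha_j)/(alpha_j, alpha_j); the resulting 2x2 Cartan matrix is
[[2, -2], [-1, 2]].
The roots have two lengths (squared-length ratio 2:1); the short ones are alpha_{2}. The associated Dynkin diagram is a chain of 2 nodes with a double edge at one end; the terminal node there is the unique short simple root (B_2), so the type is B_2 (the algebra so(5)).

B_2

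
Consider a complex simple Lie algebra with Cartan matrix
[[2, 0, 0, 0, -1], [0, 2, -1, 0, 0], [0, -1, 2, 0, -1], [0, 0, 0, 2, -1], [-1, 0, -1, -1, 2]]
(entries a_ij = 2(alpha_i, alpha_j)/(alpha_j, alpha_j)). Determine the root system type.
The matrix has rank 5 with 2's on the diagonal. Reading the off-diagonal entries as Dynkin edges (a single edge where a_ij = a_ji = -1; a double or triple edge where a_ij * a_ji = 2 or 3), the diagram is a chain of 3 nodes with a fork of two nodes at one end (D_5). One simple-root ordering that puts it in standard form is (alpha_2, alpha_3, alpha_5, alpha_4, alpha_1). So the algebra is type D_5, i.e. so(10).

D_5 (so(10))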